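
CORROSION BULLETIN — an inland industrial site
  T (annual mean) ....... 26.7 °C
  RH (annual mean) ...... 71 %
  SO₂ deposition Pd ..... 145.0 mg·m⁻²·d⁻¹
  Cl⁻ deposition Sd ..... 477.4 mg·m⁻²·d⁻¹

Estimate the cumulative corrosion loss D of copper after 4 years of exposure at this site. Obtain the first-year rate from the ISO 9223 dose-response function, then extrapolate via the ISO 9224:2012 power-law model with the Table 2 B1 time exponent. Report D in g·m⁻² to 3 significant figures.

D(4) = 65.9 g·m⁻²

copper: temperature factor f = -0.080·(16.7) = -1.3360
  SO₂ term: 0.0053·145.0^0.26·exp(0.059·71-1.3360) = 0.3352
  Cl⁻ term: 0.01025·477.4^0.27·exp(0.036·71+0.049·26.7) = 2.584
  sum: 0.3352 + 2.584 → r_corr = 2.919 μm/a
Long-term exponent b (ISO 9224 Table 2, B1) = 0.667
  D(4) = 2.919 × 4^0.667 = 2.919 × 2.521 = 7.359 μm
  Mass loss = 7.359 μm × 8.96 g/cm³ = 65.94 g·m⁻²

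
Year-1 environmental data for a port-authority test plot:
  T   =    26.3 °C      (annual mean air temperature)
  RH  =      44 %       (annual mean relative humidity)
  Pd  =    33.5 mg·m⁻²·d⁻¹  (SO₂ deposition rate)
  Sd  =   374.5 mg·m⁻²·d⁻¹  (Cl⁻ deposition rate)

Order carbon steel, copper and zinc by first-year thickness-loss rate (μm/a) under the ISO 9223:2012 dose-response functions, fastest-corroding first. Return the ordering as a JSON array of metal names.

carbon steel: f(T) = -0.054·(T−10) [T>10 °C] = -0.8802
  sulphur-dioxide contribution → 10.99 μm/a
  chloride contribution → 49.16 μm/a
  total first-year rate 60.15 μm/a
copper: T>10 °C ⇒ hinge -0.080·(26.3−10) = -1.3040
  sulphur-dioxide contribution → 0.04807 μm/a
  chloride contribution → 0.8977 μm/a
  ⇒ r_corr(copper) = 0.9458 μm/a
zinc: temperature factor f = -0.071·(16.3) = -1.1573
  sulphur-dioxide contribution → 0.1439 μm/a
  chloride contribution → 6.818 μm/a
  total first-year rate 6.962 μm/a
Ordering by μm/a: carbon steel (60.1) > zinc (6.96) > copper (0.946)

["carbon steel", "zinc", "copper"]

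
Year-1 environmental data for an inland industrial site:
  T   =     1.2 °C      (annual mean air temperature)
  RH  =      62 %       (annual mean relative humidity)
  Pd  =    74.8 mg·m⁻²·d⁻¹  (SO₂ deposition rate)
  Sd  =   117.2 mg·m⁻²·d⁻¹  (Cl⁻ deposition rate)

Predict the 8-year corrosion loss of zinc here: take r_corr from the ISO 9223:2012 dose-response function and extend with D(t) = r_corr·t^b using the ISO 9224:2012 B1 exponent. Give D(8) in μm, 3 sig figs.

zinc: f(T) = +0.038·(T−10) [T≤10 °C] = -0.3344
  Pd branch = 0.0129·Pd^0.44·e^(0.046·RH+f) = 1.068 μm/a
  Sd branch = 0.0175·Sd^0.57·e^(0.008·RH+0.085·T) = 0.4809 μm/a
  r_corr = 1.068 + 0.4809 = 1.549 μm/a
Power-law: D(8) = r_corr · 8^0.813
  D(8) = 1.549 × 8^0.813 = 1.549 × 5.423 = 8.398 μm

D(8) = 8.40 μm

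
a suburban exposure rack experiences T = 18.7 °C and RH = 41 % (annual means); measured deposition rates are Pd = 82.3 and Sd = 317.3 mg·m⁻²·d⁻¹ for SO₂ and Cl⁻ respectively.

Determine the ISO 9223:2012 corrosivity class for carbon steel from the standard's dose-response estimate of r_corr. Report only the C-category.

carbon steel: T>10 °C ⇒ hinge -0.054·(18.7−10) = -0.4698
  SO₂ term: 1.77·82.3^0.52·exp(0.02·41-0.4698) = 24.89
  Cl⁻ term: 0.102·317.3^0.62·exp(0.033·41+0.04·18.7) = 29.65
  sum: 24.89 + 29.65 → r_corr = 54.54 μm/a
Category bounds: 50…80 μm/a bracket r_corr ⇒ C4

C4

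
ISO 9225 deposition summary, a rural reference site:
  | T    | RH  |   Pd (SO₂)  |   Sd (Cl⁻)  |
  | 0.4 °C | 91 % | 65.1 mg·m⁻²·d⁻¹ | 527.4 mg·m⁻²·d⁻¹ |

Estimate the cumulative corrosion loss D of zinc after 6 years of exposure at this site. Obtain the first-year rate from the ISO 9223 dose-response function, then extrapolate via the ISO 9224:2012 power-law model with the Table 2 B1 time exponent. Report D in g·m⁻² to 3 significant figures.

zinc: f(T) = +0.038·(T−10) [T≤10 °C] = -0.3648
  Pd branch = 0.0129·Pd^0.44·e^(0.046·RH+f) = 3.699 μm/a
  Sd branch = 0.0175·Sd^0.57·e^(0.008·RH+0.085·T) = 1.335 μm/a
  sum: 3.699 + 1.335 → r_corr = 5.034 μm/a
ISO 9224: D(t) = r_corr · t^b with b = 0.813 (zinc, B1)
  D(6) = 5.034 × 6^0.813 = 5.034 × 4.292 = 21.61 μm
  Mass loss = 21.61 μm × 7.14 g/cm³ = 154.3 g·m⁻²

D(6) = 154 g·m⁻²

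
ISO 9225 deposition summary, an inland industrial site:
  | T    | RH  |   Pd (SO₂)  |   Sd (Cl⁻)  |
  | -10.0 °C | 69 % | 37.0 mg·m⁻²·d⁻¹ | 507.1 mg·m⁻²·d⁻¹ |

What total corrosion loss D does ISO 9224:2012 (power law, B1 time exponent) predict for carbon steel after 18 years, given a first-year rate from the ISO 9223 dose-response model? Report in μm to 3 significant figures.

D(18) = 154 μm

carbon steel: f(T) = +0.150·(T−10) [T≤10 °C] = -3.0000
  Pd branch = 1.77·Pd^0.52·e^(0.02·RH+f) = 2.29 μm/a
  Cl⁻ term: 0.102·507.1^0.62·exp(0.033·69+0.04·-10.0) = 31.69
  sum: 2.29 + 31.69 → r_corr = 33.98 μm/a
ISO 9224: D(t) = r_corr · t^b with b = 0.523 (carbon steel, B1)
  D(18) = 33.98 × 18^0.523 = 33.98 × 4.534 = 154.1 μm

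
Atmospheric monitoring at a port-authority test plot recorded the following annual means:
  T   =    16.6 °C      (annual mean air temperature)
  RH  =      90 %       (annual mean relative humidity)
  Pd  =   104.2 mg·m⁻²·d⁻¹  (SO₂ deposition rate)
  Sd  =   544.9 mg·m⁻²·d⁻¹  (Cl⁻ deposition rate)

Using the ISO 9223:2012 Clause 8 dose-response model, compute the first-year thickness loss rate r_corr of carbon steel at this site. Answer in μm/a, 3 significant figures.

r_corr = 276 μm/a

carbon steel: temperature factor f = -0.054·(6.6) = -0.3564
  sulphur-dioxide contribution → 83.99 μm/a
  chloride contribution → 192 μm/a
  ⇒ r_corr(carbon steel) = 276 μm/a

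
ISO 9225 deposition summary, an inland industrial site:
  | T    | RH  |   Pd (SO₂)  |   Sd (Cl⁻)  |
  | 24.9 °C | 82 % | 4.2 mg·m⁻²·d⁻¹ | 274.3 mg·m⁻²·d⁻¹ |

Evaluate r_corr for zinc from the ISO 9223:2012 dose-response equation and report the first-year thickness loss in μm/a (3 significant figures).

zinc: temperature factor f = -0.071·(14.9) = -1.0579
  sulphur-dioxide contribution → 0.366 μm/a
  chloride contribution → 6.869 μm/a
  total first-year rate 7.235 μm/a

r_corr = 7.24 μm/a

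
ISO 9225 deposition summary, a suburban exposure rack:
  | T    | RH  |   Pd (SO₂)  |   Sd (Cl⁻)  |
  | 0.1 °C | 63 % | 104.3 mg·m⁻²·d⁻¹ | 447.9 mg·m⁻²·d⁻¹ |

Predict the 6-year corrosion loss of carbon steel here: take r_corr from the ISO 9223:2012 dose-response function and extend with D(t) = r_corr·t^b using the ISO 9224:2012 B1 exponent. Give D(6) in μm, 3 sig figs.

D(6) = 132 μm

carbon steel: T≤10 °C ⇒ hinge +0.150·(0.1−10) = -1.4850
  sulphur-dioxide contribution → 15.84 μm/a
  chloride contribution → 36.06 μm/a
  ⇒ r_corr(carbon steel) = 51.9 μm/a
Long-term exponent b (ISO 9224 Table 2, B1) = 0.523
  D(6) = 51.9 × 6^0.523 = 51.9 × 2.553 = 132.5 μm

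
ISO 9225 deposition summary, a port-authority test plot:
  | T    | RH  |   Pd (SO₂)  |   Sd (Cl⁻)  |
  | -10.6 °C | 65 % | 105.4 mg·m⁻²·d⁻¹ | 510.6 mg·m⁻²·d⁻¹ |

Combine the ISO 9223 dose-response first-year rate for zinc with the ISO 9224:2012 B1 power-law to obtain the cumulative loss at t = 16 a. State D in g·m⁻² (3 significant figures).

D(16) = 90.4 g·m⁻²

zinc: f(T) = +0.038·(T−10) [T≤10 °C] = -0.7828
  sulphur-dioxide contribution → 0.9104 μm/a
  chloride contribution → 0.418 μm/a
  ⇒ r_corr(zinc) = 1.328 μm/a
ISO 9224: D(t) = r_corr · t^b with b = 0.813 (zinc, B1)
  D(16) = 1.328 × 16^0.813 = 1.328 × 9.527 = 12.66 μm
  Mass loss = 12.66 μm × 7.14 g/cm³ = 90.36 g·m⁻²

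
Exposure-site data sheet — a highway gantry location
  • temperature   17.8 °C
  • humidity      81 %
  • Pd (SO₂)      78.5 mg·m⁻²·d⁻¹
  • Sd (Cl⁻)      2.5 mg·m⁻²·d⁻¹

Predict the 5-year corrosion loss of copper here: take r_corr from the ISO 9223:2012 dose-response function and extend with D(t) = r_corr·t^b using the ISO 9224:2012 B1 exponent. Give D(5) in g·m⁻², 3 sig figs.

copper: f(T) = -0.080·(T−10) [T>10 °C] = -0.6240
  sulphur-dioxide contribution → 1.051 μm/a
  chloride contribution → 0.5799 μm/a
  total first-year rate 1.631 μm/a
Power-law: D(5) = r_corr · 5^0.667
  D(5) = 1.631 × 5^0.667 = 1.631 × 2.926 = 4.77 μm
  Mass loss = 4.77 μm × 8.96 g/cm³ = 42.74 g·m⁻²

D(5) = 42.7 g·m⁻²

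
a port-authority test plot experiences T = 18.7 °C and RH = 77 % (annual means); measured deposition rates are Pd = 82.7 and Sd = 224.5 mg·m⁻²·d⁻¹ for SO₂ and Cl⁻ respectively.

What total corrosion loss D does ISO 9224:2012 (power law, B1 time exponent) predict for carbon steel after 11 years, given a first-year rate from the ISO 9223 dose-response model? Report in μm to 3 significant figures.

D(11) = 455 μm

carbon steel: temperature factor f = -0.054·(8.7) = -0.4698
  SO₂ term: 1.77·82.7^0.52·exp(0.02·77-0.4698) = 51.27
  Sd branch = 0.102·Sd^0.62·e^(0.033·RH+0.04·T) = 78.48 μm/a
  r_corr = 51.27 + 78.48 = 129.7 μm/a
Power-law: D(11) = r_corr · 11^0.523
  D(11) = 129.7 × 11^0.523 = 129.7 × 3.505 = 454.7 μm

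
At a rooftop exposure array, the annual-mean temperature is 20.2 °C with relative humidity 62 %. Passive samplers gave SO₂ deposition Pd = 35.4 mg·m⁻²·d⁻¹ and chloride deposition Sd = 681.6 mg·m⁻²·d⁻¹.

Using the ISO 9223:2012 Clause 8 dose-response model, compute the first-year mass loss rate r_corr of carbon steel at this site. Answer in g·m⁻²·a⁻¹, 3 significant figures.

r_corr = 971 g·m⁻²·a⁻¹

carbon steel: temperature factor f = -0.054·(10.2) = -0.5508
  Pd branch = 1.77·Pd^0.52·e^(0.02·RH+f) = 22.53 μm/a
  Cl⁻ term: 0.102·681.6^0.62·exp(0.033·62+0.04·20.2) = 101.1
  r_corr = 22.53 + 101.1 = 123.7 μm/a
Convert to mass loss: 123.7 μm/a × 7.85 g/cm³ = 970.7 g·m⁻²·a⁻¹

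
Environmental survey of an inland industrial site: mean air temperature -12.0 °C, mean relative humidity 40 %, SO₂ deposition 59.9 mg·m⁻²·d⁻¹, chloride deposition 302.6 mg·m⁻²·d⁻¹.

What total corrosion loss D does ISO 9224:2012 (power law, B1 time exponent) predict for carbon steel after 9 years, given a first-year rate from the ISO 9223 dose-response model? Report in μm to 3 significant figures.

D(9) = 29.6 μm

carbon steel: T≤10 °C ⇒ hinge +0.150·(-12.0−10) = -3.3000
  sulphur-dioxide contribution → 1.22 μm/a
  chloride contribution → 8.157 μm/a
  ⇒ r_corr(carbon steel) = 9.378 μm/a
Long-term exponent b (ISO 9224 Table 2, B1) = 0.523
  D(9) = 9.378 × 9^0.523 = 9.378 × 3.156 = 29.59 μm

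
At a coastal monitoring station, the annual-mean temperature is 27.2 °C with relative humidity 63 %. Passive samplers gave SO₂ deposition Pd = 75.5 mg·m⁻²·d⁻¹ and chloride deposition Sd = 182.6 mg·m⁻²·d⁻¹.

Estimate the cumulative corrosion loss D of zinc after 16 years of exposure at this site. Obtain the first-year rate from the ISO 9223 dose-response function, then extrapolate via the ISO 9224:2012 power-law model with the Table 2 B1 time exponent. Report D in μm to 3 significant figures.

D(16) = 58.6 μm

zinc: temperature factor f = -0.071·(17.2) = -1.2212
  Pd branch = 0.0129·Pd^0.44·e^(0.046·RH+f) = 0.4625 μm/a
  Sd branch = 0.0175·Sd^0.57·e^(0.008·RH+0.085·T) = 5.689 μm/a
  sum: 0.4625 + 5.689 → r_corr = 6.152 μm/a
ISO 9224: D(t) = r_corr · t^b with b = 0.813 (zinc, B1)
  D(16) = 6.152 × 16^0.813 = 6.152 × 9.527 = 58.61 μm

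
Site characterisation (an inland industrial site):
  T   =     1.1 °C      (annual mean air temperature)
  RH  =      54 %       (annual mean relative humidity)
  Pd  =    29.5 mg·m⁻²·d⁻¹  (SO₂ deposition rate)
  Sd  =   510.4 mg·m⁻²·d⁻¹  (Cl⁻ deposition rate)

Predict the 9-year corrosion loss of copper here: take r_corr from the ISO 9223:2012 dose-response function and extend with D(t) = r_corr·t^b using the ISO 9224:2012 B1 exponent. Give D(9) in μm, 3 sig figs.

copper: temperature factor f = +0.126·(-8.9) = -1.1214
  SO₂ term: 0.0053·29.5^0.26·exp(0.059·54-1.1214) = 0.1007
  Sd branch = 0.01025·Sd^0.27·e^(0.036·RH+0.049·T) = 0.4069 μm/a
  sum: 0.1007 + 0.4069 → r_corr = 0.5077 μm/a
Long-term exponent b (ISO 9224 Table 2, B1) = 0.667
  D(9) = 0.5077 × 9^0.667 = 0.5077 × 4.33 = 2.198 μm

D(9) = 2.20 μm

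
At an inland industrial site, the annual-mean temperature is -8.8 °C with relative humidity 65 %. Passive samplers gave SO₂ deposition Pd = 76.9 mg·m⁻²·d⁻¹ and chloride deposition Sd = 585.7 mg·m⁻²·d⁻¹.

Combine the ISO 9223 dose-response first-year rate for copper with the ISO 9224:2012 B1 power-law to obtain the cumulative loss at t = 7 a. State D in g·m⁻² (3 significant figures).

copper: T≤10 °C ⇒ hinge +0.126·(-8.8−10) = -2.3688
  sulphur-dioxide contribution → 0.07102 μm/a
  chloride contribution → 0.3863 μm/a
  total first-year rate 0.4574 μm/a
ISO 9224: D(t) = r_corr · t^b with b = 0.667 (copper, B1)
  D(7) = 0.4574 × 7^0.667 = 0.4574 × 3.662 = 1.675 μm
  Mass loss = 1.675 μm × 8.96 g/cm³ = 15.01 g·m⁻²

D(7) = 15.0 g·m⁻²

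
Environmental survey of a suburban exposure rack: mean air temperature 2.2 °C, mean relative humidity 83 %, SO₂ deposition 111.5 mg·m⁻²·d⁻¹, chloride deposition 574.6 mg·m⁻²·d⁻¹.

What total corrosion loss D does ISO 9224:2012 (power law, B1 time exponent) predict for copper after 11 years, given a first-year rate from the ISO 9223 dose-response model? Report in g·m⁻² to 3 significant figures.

copper: T≤10 °C ⇒ hinge +0.126·(2.2−10) = -0.9828
  sulphur-dioxide contribution → 0.9047 μm/a
  chloride contribution → 1.26 μm/a
  total first-year rate 2.164 μm/a
Long-term exponent b (ISO 9224 Table 2, B1) = 0.667
  D(11) = 2.164 × 11^0.667 = 2.164 × 4.95 = 10.71 μm
  Mass loss = 10.71 μm × 8.96 g/cm³ = 95.99 g·m⁻²

D(11) = 96.0 g·m⁻²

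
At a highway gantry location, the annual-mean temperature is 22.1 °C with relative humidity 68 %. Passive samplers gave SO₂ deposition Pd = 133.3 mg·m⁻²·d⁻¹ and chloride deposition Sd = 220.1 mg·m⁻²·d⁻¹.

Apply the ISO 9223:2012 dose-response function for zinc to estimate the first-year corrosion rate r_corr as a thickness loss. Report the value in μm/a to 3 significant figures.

r_corr = 5.34 μm/a

zinc: f(T) = -0.071·(T−10) [T>10 °C] = -0.8591
  Pd branch = 0.0129·Pd^0.44·e^(0.046·RH+f) = 1.074 μm/a
  Sd branch = 0.0175·Sd^0.57·e^(0.008·RH+0.085·T) = 4.27 μm/a
  r_corr = 1.074 + 4.27 = 5.344 μm/a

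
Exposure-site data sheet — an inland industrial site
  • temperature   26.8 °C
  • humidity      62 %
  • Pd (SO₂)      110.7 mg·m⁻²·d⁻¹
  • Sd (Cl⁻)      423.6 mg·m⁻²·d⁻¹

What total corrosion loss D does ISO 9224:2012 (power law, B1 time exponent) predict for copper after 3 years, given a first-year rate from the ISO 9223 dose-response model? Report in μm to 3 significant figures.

copper: T>10 °C ⇒ hinge -0.080·(26.8−10) = -1.3440
  sulphur-dioxide contribution → 0.1823 μm/a
  chloride contribution → 1.818 μm/a
  ⇒ r_corr(copper) = 2.001 μm/a
ISO 9224: D(t) = r_corr · t^b with b = 0.667 (copper, B1)
  D(3) = 2.001 × 3^0.667 = 2.001 × 2.081 = 4.163 μm

D(3) = 4.16 μm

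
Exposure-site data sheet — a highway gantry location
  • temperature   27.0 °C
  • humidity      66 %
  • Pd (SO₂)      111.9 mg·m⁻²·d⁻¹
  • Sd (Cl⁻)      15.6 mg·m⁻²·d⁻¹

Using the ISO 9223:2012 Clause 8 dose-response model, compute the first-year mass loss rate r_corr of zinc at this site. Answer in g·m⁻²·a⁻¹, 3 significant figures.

zinc: temperature factor f = -0.071·(17.0) = -1.2070
  SO₂ term: 0.0129·111.9^0.44·exp(0.046·66-1.2070) = 0.6403
  Cl⁻ term: 0.0175·15.6^0.57·exp(0.008·66+0.085·27.0) = 1.41
  sum: 0.6403 + 1.41 → r_corr = 2.05 μm/a
Convert to mass loss: 2.05 μm/a × 7.14 g/cm³ = 14.64 g·m⁻²·a⁻¹

r_corr = 14.6 g·m⁻²·a⁻¹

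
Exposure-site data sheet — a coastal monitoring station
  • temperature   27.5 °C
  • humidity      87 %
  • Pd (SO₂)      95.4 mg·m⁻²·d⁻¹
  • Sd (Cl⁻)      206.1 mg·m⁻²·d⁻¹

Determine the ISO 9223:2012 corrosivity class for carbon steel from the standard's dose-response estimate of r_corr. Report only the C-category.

C5

carbon steel: T>10 °C ⇒ hinge -0.054·(27.5−10) = -0.9450
  SO₂ term: 1.77·95.4^0.52·exp(0.02·87-0.9450) = 41.94
  Cl⁻ term: 0.102·206.1^0.62·exp(0.033·87+0.04·27.5) = 147.2
  r_corr = 41.94 + 147.2 = 189.1 μm/a
Category bounds: 80…200 μm/a bracket r_corr ⇒ C5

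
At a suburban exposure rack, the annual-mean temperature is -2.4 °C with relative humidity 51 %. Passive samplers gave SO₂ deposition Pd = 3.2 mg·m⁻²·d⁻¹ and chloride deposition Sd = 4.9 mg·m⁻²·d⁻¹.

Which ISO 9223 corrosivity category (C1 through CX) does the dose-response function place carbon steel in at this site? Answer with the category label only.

C2

carbon steel: temperature factor f = +0.150·(-12.4) = -1.8600
  Pd branch = 1.77·Pd^0.52·e^(0.02·RH+f) = 1.399 μm/a
  Sd branch = 0.102·Sd^0.62·e^(0.033·RH+0.04·T) = 1.336 μm/a
  sum: 1.399 + 1.336 → r_corr = 2.735 μm/a
ISO 9223 Table 2 (carbon steel): 1.3 < 2.73 ≤ 25 μm/a ⇒ C2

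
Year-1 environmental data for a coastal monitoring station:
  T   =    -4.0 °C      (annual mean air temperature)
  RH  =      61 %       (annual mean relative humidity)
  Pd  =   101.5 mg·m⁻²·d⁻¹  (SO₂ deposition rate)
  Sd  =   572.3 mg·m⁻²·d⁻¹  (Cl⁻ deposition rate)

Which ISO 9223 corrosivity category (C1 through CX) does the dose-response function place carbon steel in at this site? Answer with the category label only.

C3

carbon steel: f(T) = +0.150·(T−10) [T≤10 °C] = -2.1000
  Pd branch = 1.77·Pd^0.52·e^(0.02·RH+f) = 8.113 μm/a
  Cl⁻ term: 0.102·572.3^0.62·exp(0.033·61+0.04·-4.0) = 33.35
  sum: 8.113 + 33.35 → r_corr = 41.46 μm/a
41.5 μm/a falls in (25, 50] for carbon steel → category C3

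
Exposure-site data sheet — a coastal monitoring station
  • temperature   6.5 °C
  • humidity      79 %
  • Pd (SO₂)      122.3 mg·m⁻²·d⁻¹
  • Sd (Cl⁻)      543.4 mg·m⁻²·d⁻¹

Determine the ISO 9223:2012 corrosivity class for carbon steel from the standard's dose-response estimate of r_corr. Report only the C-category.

carbon steel: f(T) = +0.150·(T−10) [T≤10 °C] = -0.5250
  sulphur-dioxide contribution → 61.89 μm/a
  chloride contribution → 89.02 μm/a
  ⇒ r_corr(carbon steel) = 150.9 μm/a
151 μm/a falls in (80, 200] for carbon steel → category C5

C5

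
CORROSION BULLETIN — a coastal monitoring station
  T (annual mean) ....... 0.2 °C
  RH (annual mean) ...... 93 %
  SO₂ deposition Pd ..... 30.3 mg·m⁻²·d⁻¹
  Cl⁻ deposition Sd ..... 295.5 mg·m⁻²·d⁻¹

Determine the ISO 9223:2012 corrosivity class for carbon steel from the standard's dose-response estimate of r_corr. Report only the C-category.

C5

carbon steel: f(T) = +0.150·(T−10) [T≤10 °C] = -1.4700
  SO₂ term: 1.77·30.3^0.52·exp(0.02·93-1.4700) = 15.41
  Sd branch = 0.102·Sd^0.62·e^(0.033·RH+0.04·T) = 75.28 μm/a
  r_corr = 15.41 + 75.28 = 90.68 μm/a
90.7 μm/a falls in (80, 200] for carbon steel → category C5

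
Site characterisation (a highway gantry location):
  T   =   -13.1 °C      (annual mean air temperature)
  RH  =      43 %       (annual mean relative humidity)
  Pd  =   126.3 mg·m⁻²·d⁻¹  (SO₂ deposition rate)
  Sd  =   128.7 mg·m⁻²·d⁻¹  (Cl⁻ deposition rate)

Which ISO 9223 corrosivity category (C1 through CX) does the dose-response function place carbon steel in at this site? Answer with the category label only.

C2

carbon steel: f(T) = +0.150·(T−10) [T≤10 °C] = -3.4650
  sulphur-dioxide contribution → 1.619 μm/a
  chloride contribution → 5.073 μm/a
  total first-year rate 6.692 μm/a
Category bounds: 1.3…25 μm/a bracket r_corr ⇒ C2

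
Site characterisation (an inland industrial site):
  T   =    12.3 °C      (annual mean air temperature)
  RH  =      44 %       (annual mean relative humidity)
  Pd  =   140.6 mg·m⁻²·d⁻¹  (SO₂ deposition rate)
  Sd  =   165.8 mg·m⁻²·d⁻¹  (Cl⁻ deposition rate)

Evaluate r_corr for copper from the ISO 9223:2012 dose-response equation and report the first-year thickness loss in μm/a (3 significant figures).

copper: f(T) = -0.080·(T−10) [T>10 °C] = -0.1840
  Pd branch = 0.0053·Pd^0.26·e^(0.059·RH+f) = 0.2139 μm/a
  Cl⁻ term: 0.01025·165.8^0.27·exp(0.036·44+0.049·12.3) = 0.3628
  r_corr = 0.2139 + 0.3628 = 0.5767 μm/a

r_corr = 0.577 μm/a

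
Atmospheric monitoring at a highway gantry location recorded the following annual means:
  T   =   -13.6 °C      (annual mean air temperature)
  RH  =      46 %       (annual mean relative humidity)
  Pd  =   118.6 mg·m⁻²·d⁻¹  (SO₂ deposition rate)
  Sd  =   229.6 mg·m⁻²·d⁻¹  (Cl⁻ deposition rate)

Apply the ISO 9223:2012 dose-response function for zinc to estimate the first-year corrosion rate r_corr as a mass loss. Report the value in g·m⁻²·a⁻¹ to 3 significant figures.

r_corr = 3.81 g·m⁻²·a⁻¹

zinc: temperature factor f = +0.038·(-23.6) = -0.8968
  sulphur-dioxide contribution → 0.357 μm/a
  chloride contribution → 0.1764 μm/a
  total first-year rate 0.5334 μm/a
Convert to mass loss: 0.5334 μm/a × 7.14 g/cm³ = 3.809 g·m⁻²·a⁻¹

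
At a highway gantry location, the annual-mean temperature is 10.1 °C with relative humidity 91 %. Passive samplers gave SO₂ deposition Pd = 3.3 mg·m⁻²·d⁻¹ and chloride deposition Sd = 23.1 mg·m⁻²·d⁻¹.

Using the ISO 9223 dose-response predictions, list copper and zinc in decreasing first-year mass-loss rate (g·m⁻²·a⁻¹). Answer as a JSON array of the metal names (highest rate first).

copper: temperature factor f = -0.080·(0.1) = -0.0080
  SO₂ term: 0.0053·3.3^0.26·exp(0.059·91-0.0080) = 1.539
  Cl⁻ term: 0.01025·23.1^0.27·exp(0.036·91+0.049·10.1) = 1.039
  sum: 1.539 + 1.039 → r_corr = 2.578 μm/a
  mass loss = 2.578 μm/a × 8.96 g/cm³ = 23.1 g·m⁻²·a⁻¹
zinc: f(T) = -0.071·(T−10) [T>10 °C] = -0.0071
  SO₂ term: 0.0129·3.3^0.44·exp(0.046·91-0.0071) = 1.424
  Cl⁻ term: 0.0175·23.1^0.57·exp(0.008·91+0.085·10.1) = 0.512
  sum: 1.424 + 0.512 → r_corr = 1.936 μm/a
  mass loss = 1.936 μm/a × 7.14 g/cm³ = 13.83 g·m⁻²·a⁻¹
Ordering by g·m⁻²·a⁻¹: copper (23.1) > zinc (13.8)

["copper", "zinc"]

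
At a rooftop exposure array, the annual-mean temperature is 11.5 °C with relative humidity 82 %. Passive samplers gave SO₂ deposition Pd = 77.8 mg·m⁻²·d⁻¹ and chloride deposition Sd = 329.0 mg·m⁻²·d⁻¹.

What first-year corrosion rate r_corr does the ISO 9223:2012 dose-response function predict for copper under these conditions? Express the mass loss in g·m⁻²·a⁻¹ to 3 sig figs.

r_corr = 31.3 g·m⁻²·a⁻¹

copper: f(T) = -0.080·(T−10) [T>10 °C] = -0.1200
  SO₂ term: 0.0053·77.8^0.26·exp(0.059·82-0.1200) = 1.84
  Sd branch = 0.01025·Sd^0.27·e^(0.036·RH+0.049·T) = 1.649 μm/a
  sum: 1.84 + 1.649 → r_corr = 3.489 μm/a
Convert to mass loss: 3.489 μm/a × 8.96 g/cm³ = 31.26 g·m⁻²·a⁻¹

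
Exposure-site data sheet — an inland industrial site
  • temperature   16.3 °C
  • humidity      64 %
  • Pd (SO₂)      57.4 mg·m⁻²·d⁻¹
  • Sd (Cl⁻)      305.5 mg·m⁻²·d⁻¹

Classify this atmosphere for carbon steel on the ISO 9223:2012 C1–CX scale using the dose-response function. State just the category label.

C5

carbon steel: f(T) = -0.054·(T−10) [T>10 °C] = -0.3402
  SO₂ term: 1.77·57.4^0.52·exp(0.02·64-0.3402) = 37.22
  Sd branch = 0.102·Sd^0.62·e^(0.033·RH+0.04·T) = 56.19 μm/a
  r_corr = 37.22 + 56.19 = 93.41 μm/a
Category bounds: 80…200 μm/a bracket r_corr ⇒ C5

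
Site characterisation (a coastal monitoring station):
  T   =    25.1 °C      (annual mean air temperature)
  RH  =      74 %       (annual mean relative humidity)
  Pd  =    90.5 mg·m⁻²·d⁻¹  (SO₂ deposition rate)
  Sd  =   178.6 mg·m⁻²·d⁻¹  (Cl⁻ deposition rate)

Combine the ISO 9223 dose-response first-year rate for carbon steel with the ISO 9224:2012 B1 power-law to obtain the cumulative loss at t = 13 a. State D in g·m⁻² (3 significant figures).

carbon steel: T>10 °C ⇒ hinge -0.054·(25.1−10) = -0.8154
  sulphur-dioxide contribution → 35.81 μm/a
  chloride contribution → 79.68 μm/a
  total first-year rate 115.5 μm/a
Power-law: D(13) = r_corr · 13^0.523
  D(13) = 115.5 × 13^0.523 = 115.5 × 3.825 = 441.7 μm
  Mass loss = 441.7 μm × 7.85 g/cm³ = 3468 g·m⁻²

D(13) = 3.47e+03 g·m⁻²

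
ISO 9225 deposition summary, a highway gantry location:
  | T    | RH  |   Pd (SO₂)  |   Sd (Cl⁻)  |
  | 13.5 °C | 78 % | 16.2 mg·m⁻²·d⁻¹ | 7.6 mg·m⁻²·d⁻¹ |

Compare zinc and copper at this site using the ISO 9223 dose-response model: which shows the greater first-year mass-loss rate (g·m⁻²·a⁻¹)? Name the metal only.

zinc: f(T) = -0.071·(T−10) [T>10 °C] = -0.2485
  sulphur-dioxide contribution → 1.239 μm/a
  chloride contribution → 0.3269 μm/a
  total first-year rate 1.566 μm/a
  mass loss = 1.566 μm/a × 7.14 g/cm³ = 11.18 g·m⁻²·a⁻¹
copper: temperature factor f = -0.080·(3.5) = -0.2800
  sulphur-dioxide contribution → 0.8237 μm/a
  chloride contribution → 0.5693 μm/a
  total first-year rate 1.393 μm/a
  mass loss = 1.393 μm/a × 8.96 g/cm³ = 12.48 g·m⁻²·a⁻¹
Ordering by g·m⁻²·a⁻¹: copper (12.5) > zinc (11.2)

copper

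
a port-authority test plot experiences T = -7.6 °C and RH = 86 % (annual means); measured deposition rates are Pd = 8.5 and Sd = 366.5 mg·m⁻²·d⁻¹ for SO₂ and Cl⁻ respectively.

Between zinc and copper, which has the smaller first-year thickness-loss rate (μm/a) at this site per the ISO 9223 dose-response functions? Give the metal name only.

copper

zinc: f(T) = +0.038·(T−10) [T≤10 °C] = -0.6688
  Pd branch = 0.0129·Pd^0.44·e^(0.046·RH+f) = 0.8854 μm/a
  Cl⁻ term: 0.0175·366.5^0.57·exp(0.008·86+0.085·-7.6) = 0.5282
  r_corr = 0.8854 + 0.5282 = 1.414 μm/a
copper: f(T) = +0.126·(T−10) [T≤10 °C] = -2.2176
  SO₂ term: 0.0053·8.5^0.26·exp(0.059·86-2.2176) = 0.1609
  Cl⁻ term: 0.01025·366.5^0.27·exp(0.036·86+0.049·-7.6) = 0.7689
  sum: 0.1609 + 0.7689 → r_corr = 0.9298 μm/a
Ordering by μm/a: zinc (1.41) > copper (0.93)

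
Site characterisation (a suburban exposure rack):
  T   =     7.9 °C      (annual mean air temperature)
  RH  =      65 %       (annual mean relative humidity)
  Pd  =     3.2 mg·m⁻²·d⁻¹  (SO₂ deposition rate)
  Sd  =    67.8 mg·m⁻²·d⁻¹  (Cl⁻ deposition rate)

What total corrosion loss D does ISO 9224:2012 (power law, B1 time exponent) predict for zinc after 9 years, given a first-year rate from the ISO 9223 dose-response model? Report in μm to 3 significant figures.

zinc: T≤10 °C ⇒ hinge +0.038·(7.9−10) = -0.0798
  SO₂ term: 0.0129·3.2^0.44·exp(0.046·65-0.0798) = 0.3951
  Cl⁻ term: 0.0175·67.8^0.57·exp(0.008·65+0.085·7.9) = 0.6372
  sum: 0.3951 + 0.6372 → r_corr = 1.032 μm/a
ISO 9224: D(t) = r_corr · t^b with b = 0.813 (zinc, B1)
  D(9) = 1.032 × 9^0.813 = 1.032 × 5.968 = 6.161 μm

D(9) = 6.16 μm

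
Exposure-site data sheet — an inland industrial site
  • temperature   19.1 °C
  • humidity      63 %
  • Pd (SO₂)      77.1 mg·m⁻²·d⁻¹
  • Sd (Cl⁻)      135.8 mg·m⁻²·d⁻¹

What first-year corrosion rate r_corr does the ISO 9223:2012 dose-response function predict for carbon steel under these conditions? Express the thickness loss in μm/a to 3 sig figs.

r_corr = 73.4 μm/a

carbon steel: temperature factor f = -0.054·(9.1) = -0.4914
  sulphur-dioxide contribution → 36.56 μm/a
  chloride contribution → 36.79 μm/a
  total first-year rate 73.35 μm/a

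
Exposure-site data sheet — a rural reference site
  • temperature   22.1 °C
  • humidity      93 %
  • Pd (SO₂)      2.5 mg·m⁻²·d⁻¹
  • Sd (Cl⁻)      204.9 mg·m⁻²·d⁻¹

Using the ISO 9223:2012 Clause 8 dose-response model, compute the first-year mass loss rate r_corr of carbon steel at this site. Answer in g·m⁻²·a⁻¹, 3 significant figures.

carbon steel: f(T) = -0.054·(T−10) [T>10 °C] = -0.6534
  Pd branch = 1.77·Pd^0.52·e^(0.02·RH+f) = 9.526 μm/a
  Cl⁻ term: 0.102·204.9^0.62·exp(0.033·93+0.04·22.1) = 144.1
  r_corr = 9.526 + 144.1 = 153.6 μm/a
Convert to mass loss: 153.6 μm/a × 7.85 g/cm³ = 1206 g·m⁻²·a⁻¹

r_corr = 1.21e+03 g·m⁻²·a⁻¹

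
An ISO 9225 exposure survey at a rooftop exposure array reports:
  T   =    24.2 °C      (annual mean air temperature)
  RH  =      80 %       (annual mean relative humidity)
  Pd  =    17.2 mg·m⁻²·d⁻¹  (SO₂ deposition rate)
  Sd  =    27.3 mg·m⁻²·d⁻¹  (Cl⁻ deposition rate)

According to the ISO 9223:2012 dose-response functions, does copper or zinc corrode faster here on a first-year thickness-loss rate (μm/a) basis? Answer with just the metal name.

zinc

copper: f(T) = -0.080·(T−10) [T>10 °C] = -1.1360
  sulphur-dioxide contribution → 0.4 μm/a
  chloride contribution → 1.46 μm/a
  total first-year rate 1.86 μm/a
zinc: temperature factor f = -0.071·(14.2) = -1.0082
  sulphur-dioxide contribution → 0.6525 μm/a
  chloride contribution → 1.71 μm/a
  ⇒ r_corr(zinc) = 2.362 μm/a
Ordering by μm/a: zinc (2.36) > copper (1.86)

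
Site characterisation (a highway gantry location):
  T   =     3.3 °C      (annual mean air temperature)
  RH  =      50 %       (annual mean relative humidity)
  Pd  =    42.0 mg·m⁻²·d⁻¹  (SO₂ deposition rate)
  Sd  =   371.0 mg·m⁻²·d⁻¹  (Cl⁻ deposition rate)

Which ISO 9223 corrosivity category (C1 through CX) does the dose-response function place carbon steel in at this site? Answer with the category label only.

carbon steel: temperature factor f = +0.150·(-6.7) = -1.0050
  sulphur-dioxide contribution → 12.3 μm/a
  chloride contribution → 23.74 μm/a
  total first-year rate 36.04 μm/a
36 μm/a falls in (25, 50] for carbon steel → category C3

C3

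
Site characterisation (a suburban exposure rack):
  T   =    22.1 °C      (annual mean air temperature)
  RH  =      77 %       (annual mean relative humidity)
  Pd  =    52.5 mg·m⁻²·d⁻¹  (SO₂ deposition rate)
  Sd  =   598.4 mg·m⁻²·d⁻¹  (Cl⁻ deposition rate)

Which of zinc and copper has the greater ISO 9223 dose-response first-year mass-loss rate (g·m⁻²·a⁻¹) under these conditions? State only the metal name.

zinc

zinc: T>10 °C ⇒ hinge -0.071·(22.1−10) = -0.8591
  sulphur-dioxide contribution → 1.078 μm/a
  chloride contribution → 8.115 μm/a
  ⇒ r_corr(zinc) = 9.193 μm/a
  mass loss = 9.193 μm/a × 7.14 g/cm³ = 65.64 g·m⁻²·a⁻¹
copper: T>10 °C ⇒ hinge -0.080·(22.1−10) = -0.9680
  sulphur-dioxide contribution → 0.5298 μm/a
  chloride contribution → 2.721 μm/a
  total first-year rate 3.25 μm/a
  mass loss = 3.25 μm/a × 8.96 g/cm³ = 29.12 g·m⁻²·a⁻¹
Ordering by g·m⁻²·a⁻¹: zinc (65.6) > copper (29.1)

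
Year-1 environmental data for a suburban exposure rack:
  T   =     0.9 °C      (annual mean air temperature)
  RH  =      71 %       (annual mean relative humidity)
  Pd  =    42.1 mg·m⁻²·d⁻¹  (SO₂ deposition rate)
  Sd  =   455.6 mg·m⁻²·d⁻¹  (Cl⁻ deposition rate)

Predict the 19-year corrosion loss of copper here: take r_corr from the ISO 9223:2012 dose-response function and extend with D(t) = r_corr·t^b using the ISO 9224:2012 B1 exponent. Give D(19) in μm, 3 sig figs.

D(19) = 7.23 μm

copper: f(T) = +0.126·(T−10) [T≤10 °C] = -1.1466
  Pd branch = 0.0053·Pd^0.26·e^(0.059·RH+f) = 0.2937 μm/a
  Sd branch = 0.01025·Sd^0.27·e^(0.036·RH+0.049·T) = 0.7207 μm/a
  r_corr = 0.2937 + 0.7207 = 1.014 μm/a
Long-term exponent b (ISO 9224 Table 2, B1) = 0.667
  D(19) = 1.014 × 19^0.667 = 1.014 × 7.127 = 7.23 μm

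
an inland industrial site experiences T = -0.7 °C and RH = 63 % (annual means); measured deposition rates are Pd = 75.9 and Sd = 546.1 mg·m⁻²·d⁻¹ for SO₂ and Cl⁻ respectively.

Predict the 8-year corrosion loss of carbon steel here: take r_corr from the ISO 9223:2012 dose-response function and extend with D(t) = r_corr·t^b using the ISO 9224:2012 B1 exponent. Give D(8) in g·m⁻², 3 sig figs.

carbon steel: temperature factor f = +0.150·(-10.7) = -1.6050
  Pd branch = 1.77·Pd^0.52·e^(0.02·RH+f) = 11.91 μm/a
  Sd branch = 0.102·Sd^0.62·e^(0.033·RH+0.04·T) = 39.49 μm/a
  sum: 11.91 + 39.49 → r_corr = 51.4 μm/a
Power-law: D(8) = r_corr · 8^0.523
  D(8) = 51.4 × 8^0.523 = 51.4 × 2.967 = 152.5 μm
  Mass loss = 152.5 μm × 7.85 g/cm³ = 1197 g·m⁻²

D(8) = 1.20e+03 g·m⁻²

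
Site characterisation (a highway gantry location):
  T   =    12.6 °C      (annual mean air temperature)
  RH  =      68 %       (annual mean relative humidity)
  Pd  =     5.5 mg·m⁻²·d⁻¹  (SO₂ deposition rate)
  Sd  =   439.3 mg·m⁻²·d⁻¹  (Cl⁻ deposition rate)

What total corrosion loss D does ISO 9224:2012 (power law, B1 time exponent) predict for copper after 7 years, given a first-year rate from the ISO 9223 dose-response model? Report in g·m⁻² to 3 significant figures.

D(7) = 49.4 g·m⁻²

copper: T>10 °C ⇒ hinge -0.080·(12.6−10) = -0.2080
  Pd branch = 0.0053·Pd^0.26·e^(0.059·RH+f) = 0.3705 μm/a
  Cl⁻ term: 0.01025·439.3^0.27·exp(0.036·68+0.049·12.6) = 1.136
  r_corr = 0.3705 + 1.136 = 1.507 μm/a
Power-law: D(7) = r_corr · 7^0.667
  D(7) = 1.507 × 7^0.667 = 1.507 × 3.662 = 5.518 μm
  Mass loss = 5.518 μm × 8.96 g/cm³ = 49.44 g·m⁻²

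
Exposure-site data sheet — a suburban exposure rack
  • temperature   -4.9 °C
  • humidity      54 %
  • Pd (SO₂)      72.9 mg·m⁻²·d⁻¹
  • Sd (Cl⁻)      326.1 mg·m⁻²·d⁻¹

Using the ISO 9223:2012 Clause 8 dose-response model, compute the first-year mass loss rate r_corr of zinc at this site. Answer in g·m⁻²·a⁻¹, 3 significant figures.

zinc: T≤10 °C ⇒ hinge +0.038·(-4.9−10) = -0.5662
  sulphur-dioxide contribution → 0.5795 μm/a
  chloride contribution → 0.4813 μm/a
  ⇒ r_corr(zinc) = 1.061 μm/a
Convert to mass loss: 1.061 μm/a × 7.14 g/cm³ = 7.574 g·m⁻²·a⁻¹

r_corr = 7.57 g·m⁻²·a⁻¹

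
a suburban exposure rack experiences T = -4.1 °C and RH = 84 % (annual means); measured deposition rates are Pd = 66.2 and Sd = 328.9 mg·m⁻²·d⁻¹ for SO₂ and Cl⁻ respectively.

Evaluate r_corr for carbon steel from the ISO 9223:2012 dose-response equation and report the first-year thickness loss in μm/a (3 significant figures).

r_corr = 60.5 μm/a

carbon steel: f(T) = +0.150·(T−10) [T≤10 °C] = -2.1150
  sulphur-dioxide contribution → 10.14 μm/a
  chloride contribution → 50.33 μm/a
  total first-year rate 60.47 μm/a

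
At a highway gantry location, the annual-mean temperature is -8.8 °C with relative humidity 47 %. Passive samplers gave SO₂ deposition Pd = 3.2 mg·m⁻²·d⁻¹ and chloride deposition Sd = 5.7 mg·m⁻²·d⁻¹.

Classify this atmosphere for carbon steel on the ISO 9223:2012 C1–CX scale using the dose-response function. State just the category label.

carbon steel: T≤10 °C ⇒ hinge +0.150·(-8.8−10) = -2.8200
  SO₂ term: 1.77·3.2^0.52·exp(0.02·47-2.8200) = 0.4945
  Sd branch = 0.102·Sd^0.62·e^(0.033·RH+0.04·T) = 0.9953 μm/a
  r_corr = 0.4945 + 0.9953 = 1.49 μm/a
ISO 9223 Table 2 (carbon steel): 1.3 < 1.49 ≤ 25 μm/a ⇒ C2

C2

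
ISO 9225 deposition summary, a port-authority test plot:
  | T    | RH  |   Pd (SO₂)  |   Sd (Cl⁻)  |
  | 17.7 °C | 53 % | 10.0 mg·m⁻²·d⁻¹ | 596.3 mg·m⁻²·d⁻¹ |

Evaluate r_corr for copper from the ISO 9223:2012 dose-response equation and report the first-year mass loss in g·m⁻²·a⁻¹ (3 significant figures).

copper: temperature factor f = -0.080·(7.7) = -0.6160
  sulphur-dioxide contribution → 0.1188 μm/a
  chloride contribution → 0.9234 μm/a
  ⇒ r_corr(copper) = 1.042 μm/a
Convert to mass loss: 1.042 μm/a × 8.96 g/cm³ = 9.338 g·m⁻²·a⁻¹

r_corr = 9.34 g·m⁻²·a⁻¹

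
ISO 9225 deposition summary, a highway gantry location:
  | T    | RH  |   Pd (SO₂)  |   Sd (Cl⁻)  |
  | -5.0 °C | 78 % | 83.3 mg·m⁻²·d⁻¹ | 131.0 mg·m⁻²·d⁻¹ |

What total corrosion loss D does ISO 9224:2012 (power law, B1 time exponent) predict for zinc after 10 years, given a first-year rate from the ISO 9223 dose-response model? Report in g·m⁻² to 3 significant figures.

zinc: T≤10 °C ⇒ hinge +0.038·(-5.0−10) = -0.5700
  SO₂ term: 0.0129·83.3^0.44·exp(0.046·78-0.5700) = 1.847
  Cl⁻ term: 0.0175·131.0^0.57·exp(0.008·78+0.085·-5.0) = 0.3438
  r_corr = 1.847 + 0.3438 = 2.19 μm/a
ISO 9224: D(t) = r_corr · t^b with b = 0.813 (zinc, B1)
  D(10) = 2.19 × 10^0.813 = 2.19 × 6.501 = 14.24 μm
  Mass loss = 14.24 μm × 7.14 g/cm³ = 101.7 g·m⁻²

D(10) = 102 g·m⁻²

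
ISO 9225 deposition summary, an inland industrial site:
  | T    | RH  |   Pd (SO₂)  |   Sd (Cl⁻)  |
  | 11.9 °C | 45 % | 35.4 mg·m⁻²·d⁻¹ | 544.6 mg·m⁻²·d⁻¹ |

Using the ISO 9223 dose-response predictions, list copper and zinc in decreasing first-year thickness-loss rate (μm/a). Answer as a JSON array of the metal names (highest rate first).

copper: f(T) = -0.080·(T−10) [T>10 °C] = -0.1520
  Pd branch = 0.0053·Pd^0.26·e^(0.059·RH+f) = 0.1637 μm/a
  Sd branch = 0.01025·Sd^0.27·e^(0.036·RH+0.049·T) = 0.5085 μm/a
  sum: 0.1637 + 0.5085 → r_corr = 0.6722 μm/a
zinc: temperature factor f = -0.071·(1.9) = -0.1349
  Pd branch = 0.0129·Pd^0.44·e^(0.046·RH+f) = 0.4291 μm/a
  Cl⁻ term: 0.0175·544.6^0.57·exp(0.008·45+0.085·11.9) = 2.502
  sum: 0.4291 + 2.502 → r_corr = 2.931 μm/a
Ordering by μm/a: zinc (2.93) > copper (0.672)

["zinc", "copper"]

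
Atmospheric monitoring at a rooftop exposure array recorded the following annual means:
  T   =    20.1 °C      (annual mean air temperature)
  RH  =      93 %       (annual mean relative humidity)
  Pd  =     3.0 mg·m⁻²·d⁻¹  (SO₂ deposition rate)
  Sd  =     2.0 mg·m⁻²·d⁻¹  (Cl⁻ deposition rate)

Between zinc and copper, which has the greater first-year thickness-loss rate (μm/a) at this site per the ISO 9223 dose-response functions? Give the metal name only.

copper

zinc: f(T) = -0.071·(T−10) [T>10 °C] = -0.7171
  Pd branch = 0.0129·Pd^0.44·e^(0.046·RH+f) = 0.7362 μm/a
  Sd branch = 0.0175·Sd^0.57·e^(0.008·RH+0.085·T) = 0.3018 μm/a
  sum: 0.7362 + 0.3018 → r_corr = 1.038 μm/a
copper: T>10 °C ⇒ hinge -0.080·(20.1−10) = -0.8080
  SO₂ term: 0.0053·3.0^0.26·exp(0.059·93-0.8080) = 0.7593
  Sd branch = 0.01025·Sd^0.27·e^(0.036·RH+0.049·T) = 0.9414 μm/a
  sum: 0.7593 + 0.9414 → r_corr = 1.701 μm/a
Ordering by μm/a: copper (1.7) > zinc (1.04)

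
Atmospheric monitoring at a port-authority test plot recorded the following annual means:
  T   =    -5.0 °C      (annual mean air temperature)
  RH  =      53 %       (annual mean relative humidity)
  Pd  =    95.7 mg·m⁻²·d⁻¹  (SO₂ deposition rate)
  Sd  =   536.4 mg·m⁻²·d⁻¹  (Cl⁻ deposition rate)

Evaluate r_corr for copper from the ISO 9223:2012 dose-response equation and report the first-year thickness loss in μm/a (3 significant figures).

r_corr = 0.355 μm/a

copper: temperature factor f = +0.126·(-15.0) = -1.8900
  SO₂ term: 0.0053·95.7^0.26·exp(0.059·53-1.8900) = 0.05978
  Sd branch = 0.01025·Sd^0.27·e^(0.036·RH+0.049·T) = 0.2951 μm/a
  sum: 0.05978 + 0.2951 → r_corr = 0.3548 μm/a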